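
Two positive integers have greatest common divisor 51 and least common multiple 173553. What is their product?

8851203

For any two positive integers, gcd × lcm = product = 51 × 173553 = 8851203.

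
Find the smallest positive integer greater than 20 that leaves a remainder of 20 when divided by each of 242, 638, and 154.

N − 20 must be a common multiple of 242, 638, and 154.
242 = 2 × 11^2
638 = 2 × 11 × 29
154 = 2 × 7 × 11
LCM(242, 638, 154) = 2 × 7 × 11^2 × 29 = 49126.
Smallest N > 20 is LCM + 20 = 49126 + 20 = 49146.

49146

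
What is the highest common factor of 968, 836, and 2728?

44

968 = 2^3 × 11^2
836 = 2^2 × 11 × 19
2728 = 2^3 × 11 × 31
gcd(968, 836, 2728) = 2^2 × 11 = 44.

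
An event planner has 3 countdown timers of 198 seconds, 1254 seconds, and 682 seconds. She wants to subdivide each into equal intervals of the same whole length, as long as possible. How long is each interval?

22 seconds

The interval must divide each timer length; the longest such is the gcd.
198 = 2 × 3^2 × 11
1254 = 2 × 3 × 11 × 19
682 = 2 × 11 × 31
gcd(198, 1254, 682) = 2 × 11 = 22.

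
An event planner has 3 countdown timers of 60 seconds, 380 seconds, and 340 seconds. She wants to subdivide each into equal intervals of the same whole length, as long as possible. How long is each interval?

The interval must divide each timer length; the longest such is the gcd.
60 = 2^2 × 3 × 5
380 = 2^2 × 5 × 19
340 = 2^2 × 5 × 17
gcd(60, 380, 340) = 2^2 × 5 = 20.

20 seconds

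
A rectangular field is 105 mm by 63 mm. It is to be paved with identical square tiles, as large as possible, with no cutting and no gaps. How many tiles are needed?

15

Tile side = gcd(105, 63).
105 = 3 × 5 × 7
63 = 3^2 × 7
gcd(105, 63) = 3 × 7 = 21.
Tiles: (105/21) × (63/21) = 5 × 3 = 15.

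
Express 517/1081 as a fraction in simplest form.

517 = 11 × 47
1081 = 23 × 47
gcd(517, 1081) = 47.
Divide numerator and denominator by 47: 517/1081 = 11/23.

11/23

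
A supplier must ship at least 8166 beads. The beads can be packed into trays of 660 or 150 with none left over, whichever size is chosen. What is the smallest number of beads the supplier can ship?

9900

The number of beads must be a common multiple of 660 and 150, so a multiple of their LCM.
660 = 2^2 × 3 × 5 × 11
150 = 2 × 3 × 5^2
LCM(660, 150) = 2^2 × 3 × 5^2 × 11 = 3300.
Smallest multiple of 3300 that is ≥ 8166: ⌈8166/3300⌉ × 3300 = 3 × 3300 = 9900.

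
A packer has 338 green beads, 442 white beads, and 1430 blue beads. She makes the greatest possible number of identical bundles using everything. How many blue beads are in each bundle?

Number of bundles = gcd(338, 442, 1430).
338 = 2 × 13^2
442 = 2 × 13 × 17
1430 = 2 × 5 × 11 × 13
gcd(338, 442, 1430) = 2 × 13 = 26.
blue beads per bundle = 1430 / 26 = 55.

55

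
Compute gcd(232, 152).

232 = 2^3 × 29
152 = 2^3 × 19
gcd(232, 152) = 2^3 = 8.

8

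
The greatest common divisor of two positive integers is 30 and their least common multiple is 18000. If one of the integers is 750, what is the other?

For two integers, gcd × lcm = product, so the other is (30 × 18000) / 750 = 540000 / 750 = 720.

720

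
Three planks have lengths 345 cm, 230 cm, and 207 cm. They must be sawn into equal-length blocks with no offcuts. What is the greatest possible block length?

23 cm

This is the greatest common divisor of 345, 230, and 207.
345 = 3 × 5 × 23
230 = 2 × 5 × 23
207 = 3^2 × 23
gcd(345, 230, 207) = 23.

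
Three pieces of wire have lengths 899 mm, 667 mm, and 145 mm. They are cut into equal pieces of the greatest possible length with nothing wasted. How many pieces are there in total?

59

Piece length = gcd(899, 667, 145).
899 = 29 × 31
667 = 23 × 29
145 = 5 × 29
gcd(899, 667, 145) = 29.
Total pieces = 899/29 + 667/29 + 145/29 = 31 + 23 + 5 = 59.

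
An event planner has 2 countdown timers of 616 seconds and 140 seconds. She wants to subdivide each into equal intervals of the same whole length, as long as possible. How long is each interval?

The interval must divide each timer length; the longest such is the gcd.
616 = 2^3 × 7 × 11
140 = 2^2 × 5 × 7
gcd(616, 140) = 2^2 × 7 = 28.

28 seconds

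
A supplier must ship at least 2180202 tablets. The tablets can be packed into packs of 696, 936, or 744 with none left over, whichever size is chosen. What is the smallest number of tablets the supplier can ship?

The number of tablets must be a common multiple of 696, 936, and 744, so a multiple of their LCM.
696 = 2^3 × 3 × 29
936 = 2^3 × 3^2 × 13
744 = 2^3 × 3 × 31
LCM(696, 936, 744) = 2^3 × 3^2 × 13 × 29 × 31 = 841464.
Smallest multiple of 841464 that is ≥ 2180202: ⌈2180202/841464⌉ × 841464 = 3 × 841464 = 2524392.

2524392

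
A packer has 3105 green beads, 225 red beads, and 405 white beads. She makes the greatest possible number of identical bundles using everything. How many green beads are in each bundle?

69

Number of bundles = gcd(3105, 225, 405).
3105 = 3^3 × 5 × 23
225 = 3^2 × 5^2
405 = 3^4 × 5
gcd(3105, 225, 405) = 3^2 × 5 = 45.
green beads per bundle = 3105 / 45 = 69.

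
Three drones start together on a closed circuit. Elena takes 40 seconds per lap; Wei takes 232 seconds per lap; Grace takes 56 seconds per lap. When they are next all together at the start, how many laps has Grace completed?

145 laps

The first common completion time is the LCM of the periods.
40 = 2^3 × 5
232 = 2^3 × 29
56 = 2^3 × 7
LCM(40, 232, 56) = 2^3 × 5 × 7 × 29 = 8120.
Laps for period 56: 8120 / 56 = 145.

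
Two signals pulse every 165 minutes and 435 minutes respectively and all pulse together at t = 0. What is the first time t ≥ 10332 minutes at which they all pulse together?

14355 minutes

Joint pulses occur at multiples of LCM(165, 435).
165 = 3 × 5 × 11
435 = 3 × 5 × 29
LCM(165, 435) = 3 × 5 × 11 × 29 = 4785.
Smallest multiple of 4785 that is ≥ 10332: ⌈10332/4785⌉ × 4785 = 3 × 4785 = 14355.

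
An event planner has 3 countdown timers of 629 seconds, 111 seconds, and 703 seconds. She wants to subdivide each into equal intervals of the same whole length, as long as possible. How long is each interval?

The interval must divide each timer length; the longest such is the gcd.
629 = 17 × 37
111 = 3 × 37
703 = 19 × 37
gcd(629, 111, 703) = 37.

37 seconds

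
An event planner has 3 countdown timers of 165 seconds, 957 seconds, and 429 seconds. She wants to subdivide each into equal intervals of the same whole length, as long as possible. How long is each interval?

The interval must divide each timer length; the longest such is the gcd.
165 = 3 × 5 × 11
957 = 3 × 11 × 29
429 = 3 × 11 × 13
gcd(165, 957, 429) = 3 × 11 = 33.

33 seconds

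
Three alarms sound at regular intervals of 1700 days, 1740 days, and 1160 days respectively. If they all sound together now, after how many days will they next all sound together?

They coincide at every common multiple of the periods; the first is the LCM.
1700 = 2^2 × 5^2 × 17
1740 = 2^2 × 3 × 5 × 29
1160 = 2^3 × 5 × 29
LCM(1700, 1740, 1160) = 2^3 × 3 × 5^2 × 17 × 29 = 295800.

295800 days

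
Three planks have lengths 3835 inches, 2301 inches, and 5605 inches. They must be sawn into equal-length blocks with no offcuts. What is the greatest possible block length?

This is the greatest common divisor of 3835, 2301, and 5605.
3835 = 5 × 13 × 59
2301 = 3 × 13 × 59
5605 = 5 × 19 × 59
gcd(3835, 2301, 5605) = 59.

59 inches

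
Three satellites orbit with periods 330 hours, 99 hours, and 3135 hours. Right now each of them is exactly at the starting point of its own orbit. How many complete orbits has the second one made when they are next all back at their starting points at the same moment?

190 orbits

They are all back at their starting positions together after one LCM of the periods.
330 = 2 × 3 × 5 × 11
99 = 3^2 × 11
3135 = 3 × 5 × 11 × 19
LCM(330, 99, 3135) = 2 × 3^2 × 5 × 11 × 19 = 18810.
Orbits for period 99: 18810 / 99 = 190.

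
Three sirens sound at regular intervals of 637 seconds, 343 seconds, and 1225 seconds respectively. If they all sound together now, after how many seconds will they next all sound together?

They coincide at every common multiple of the periods; the first is the LCM.
637 = 7^2 × 13
343 = 7^3
1225 = 5^2 × 7^2
LCM(637, 343, 1225) = 5^2 × 7^3 × 13 = 111475.

111475 seconds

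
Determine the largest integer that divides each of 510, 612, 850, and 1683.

510 = 2 × 3 × 5 × 17
612 = 2^2 × 3^2 × 17
850 = 2 × 5^2 × 17
1683 = 3^2 × 11 × 17
gcd(510, 612, 850, 1683) = 17.

17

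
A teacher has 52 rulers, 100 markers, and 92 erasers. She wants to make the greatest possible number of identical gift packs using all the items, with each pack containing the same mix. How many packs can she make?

The pack count must divide each quantity, so the greatest is gcd(52, 100, 92).
52 = 2^2 × 13
100 = 2^2 × 5^2
92 = 2^2 × 23
gcd(52, 100, 92) = 2^2 = 4.

4 packs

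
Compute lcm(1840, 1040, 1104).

71760

1840 = 2^4 × 5 × 23
1040 = 2^4 × 5 × 13
1104 = 2^4 × 3 × 23
LCM(1840, 1040, 1104) = 2^4 × 3 × 5 × 13 × 23 = 71760.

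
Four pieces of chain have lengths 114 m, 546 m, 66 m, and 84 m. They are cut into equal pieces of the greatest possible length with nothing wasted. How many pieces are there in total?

Piece length = gcd(114, 546, 66, 84).
114 = 2 × 3 × 19
546 = 2 × 3 × 7 × 13
66 = 2 × 3 × 11
84 = 2^2 × 3 × 7
gcd(114, 546, 66, 84) = 2 × 3 = 6.
Total pieces = 114/6 + 546/6 + 66/6 + 84/6 = 19 + 91 + 11 + 14 = 135.

135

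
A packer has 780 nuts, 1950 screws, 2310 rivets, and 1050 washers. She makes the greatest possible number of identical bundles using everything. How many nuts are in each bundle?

Number of bundles = gcd(780, 1950, 2310, 1050).
780 = 2^2 × 3 × 5 × 13
1950 = 2 × 3 × 5^2 × 13
2310 = 2 × 3 × 5 × 7 × 11
1050 = 2 × 3 × 5^2 × 7
gcd(780, 1950, 2310, 1050) = 2 × 3 × 5 = 30.
nuts per bundle = 780 / 30 = 26.

26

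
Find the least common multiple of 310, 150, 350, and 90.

97650

310 = 2 × 5 × 31
150 = 2 × 3 × 5^2
350 = 2 × 5^2 × 7
90 = 2 × 3^2 × 5
LCM(310, 150, 350, 90) = 2 × 3^2 × 5^2 × 7 × 31 = 97650.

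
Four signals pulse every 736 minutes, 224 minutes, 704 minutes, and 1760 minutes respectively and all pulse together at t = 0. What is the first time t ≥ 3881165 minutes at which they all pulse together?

3967040 minutes

Joint pulses occur at multiples of LCM(736, 224, 704, 1760).
736 = 2^5 × 23
224 = 2^5 × 7
704 = 2^6 × 11
1760 = 2^5 × 5 × 11
LCM(736, 224, 704, 1760) = 2^6 × 5 × 7 × 11 × 23 = 566720.
Smallest multiple of 566720 that is ≥ 3881165: ⌈3881165/566720⌉ × 566720 = 7 × 566720 = 3967040.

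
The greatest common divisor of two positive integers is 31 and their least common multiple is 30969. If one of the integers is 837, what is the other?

For two integers, gcd × lcm = product, so the other is (31 × 30969) / 837 = 960039 / 837 = 1147.

1147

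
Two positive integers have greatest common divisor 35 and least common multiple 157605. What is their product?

For any two positive integers, gcd × lcm = product = 35 × 157605 = 5516175.

5516175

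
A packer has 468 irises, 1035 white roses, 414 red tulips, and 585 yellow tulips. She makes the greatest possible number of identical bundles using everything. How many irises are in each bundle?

Number of bundles = gcd(468, 1035, 414, 585).
468 = 2^2 × 3^2 × 13
1035 = 3^2 × 5 × 23
414 = 2 × 3^2 × 23
585 = 3^2 × 5 × 13
gcd(468, 1035, 414, 585) = 3^2 = 9.
irises per bundle = 468 / 9 = 52.

52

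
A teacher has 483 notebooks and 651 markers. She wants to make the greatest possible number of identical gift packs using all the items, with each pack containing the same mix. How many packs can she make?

21 packs

By the Euclidean algorithm:
651 = 1 × 483 + 168
483 = 2 × 168 + 147
168 = 1 × 147 + 21
147 = 7 × 21 + 0
gcd(483, 651) = 21.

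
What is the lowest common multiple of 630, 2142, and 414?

630 = 2 × 3^2 × 5 × 7
2142 = 2 × 3^2 × 7 × 17
414 = 2 × 3^2 × 23
LCM(630, 2142, 414) = 2 × 3^2 × 5 × 7 × 17 × 23 = 246330.

246330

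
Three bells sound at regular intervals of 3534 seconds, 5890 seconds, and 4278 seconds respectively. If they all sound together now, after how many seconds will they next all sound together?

The first simultaneous occurrence is after LCM of the individual periods.
3534 = 2 × 3 × 19 × 31
5890 = 2 × 5 × 19 × 31
4278 = 2 × 3 × 23 × 31
LCM(3534, 5890, 4278) = 2 × 3 × 5 × 19 × 23 × 31 = 406410.

406410 seconds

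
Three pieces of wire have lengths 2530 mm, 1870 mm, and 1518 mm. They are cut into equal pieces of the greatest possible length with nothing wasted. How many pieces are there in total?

269

Piece length = gcd(2530, 1870, 1518).
2530 = 2 × 5 × 11 × 23
1870 = 2 × 5 × 11 × 17
1518 = 2 × 3 × 11 × 23
gcd(2530, 1870, 1518) = 2 × 11 = 22.
Total pieces = 2530/22 + 1870/22 + 1518/22 = 115 + 85 + 69 = 269.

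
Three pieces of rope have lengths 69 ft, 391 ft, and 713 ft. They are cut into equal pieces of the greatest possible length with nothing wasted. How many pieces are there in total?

51

Piece length = gcd(69, 391, 713).
69 = 3 × 23
391 = 17 × 23
713 = 23 × 31
gcd(69, 391, 713) = 23.
Total pieces = 69/23 + 391/23 + 713/23 = 3 + 17 + 31 = 51.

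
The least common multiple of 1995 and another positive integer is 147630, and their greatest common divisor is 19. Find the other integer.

gcd × lcm = product of the two integers, so the other integer is (19 × 147630) / 1995 = 1406.

1406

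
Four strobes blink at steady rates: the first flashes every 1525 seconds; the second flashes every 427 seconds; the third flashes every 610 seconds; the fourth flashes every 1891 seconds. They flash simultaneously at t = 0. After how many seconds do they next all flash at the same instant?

661850 seconds

We need the least common multiple of the intervals.
1525 = 5^2 × 61
427 = 7 × 61
610 = 2 × 5 × 61
1891 = 31 × 61
LCM(1525, 427, 610, 1891) = 2 × 5^2 × 7 × 31 × 61 = 661850.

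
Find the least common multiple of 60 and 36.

180

60 = 2^2 × 3 × 5
36 = 2^2 × 3^2
LCM(60, 36) = 2^2 × 3^2 × 5 = 180.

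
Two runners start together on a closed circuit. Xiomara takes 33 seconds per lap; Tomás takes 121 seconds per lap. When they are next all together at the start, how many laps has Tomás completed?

The first common completion time is the LCM of the periods.
33 = 3 × 11
121 = 11^2
LCM(33, 121) = 3 × 11^2 = 363.
Laps for period 121: 363 / 121 = 3.

3 laps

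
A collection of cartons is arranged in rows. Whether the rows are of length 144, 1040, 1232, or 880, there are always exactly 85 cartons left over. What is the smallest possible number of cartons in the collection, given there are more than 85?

N − 85 must be a common multiple of 144, 1040, 1232, and 880.
144 = 2^4 × 3^2
1040 = 2^4 × 5 × 13
1232 = 2^4 × 7 × 11
880 = 2^4 × 5 × 11
LCM(144, 1040, 1232, 880) = 2^4 × 3^2 × 5 × 7 × 11 × 13 = 720720.
Smallest N > 85 is LCM + 85 = 720720 + 85 = 720805.

720805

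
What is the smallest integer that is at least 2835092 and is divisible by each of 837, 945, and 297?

2900205

The integer must be a common multiple of 837, 945, and 297, so a multiple of their LCM.
837 = 3^3 × 31
945 = 3^3 × 5 × 7
297 = 3^3 × 11
LCM(837, 945, 297) = 3^3 × 5 × 7 × 11 × 31 = 322245.
Smallest multiple of 322245 that is ≥ 2835092: ⌈2835092/322245⌉ × 322245 = 9 × 322245 = 2900205.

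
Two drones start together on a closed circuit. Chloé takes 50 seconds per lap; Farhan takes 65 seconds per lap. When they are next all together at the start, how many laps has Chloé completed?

All finish a whole number of cycles simultaneously at t = LCM of the periods.
50 = 2 × 5^2
65 = 5 × 13
LCM(50, 65) = 2 × 5^2 × 13 = 650.
Laps for period 50: 650 / 50 = 13.

13 laps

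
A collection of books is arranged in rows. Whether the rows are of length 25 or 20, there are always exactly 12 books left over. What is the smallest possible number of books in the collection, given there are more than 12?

N − 12 must be a common multiple of 25 and 20.
25 = 5^2
20 = 2^2 × 5
LCM(25, 20) = 2^2 × 5^2 = 100.
Smallest N > 12 is LCM + 12 = 100 + 12 = 112.

112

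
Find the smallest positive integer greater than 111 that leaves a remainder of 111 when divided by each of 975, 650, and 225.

N − 111 must be a common multiple of 975, 650, and 225.
975 = 3 × 5^2 × 13
650 = 2 × 5^2 × 13
225 = 3^2 × 5^2
LCM(975, 650, 225) = 2 × 3^2 × 5^2 × 13 = 5850.
Smallest N > 111 is LCM + 111 = 5850 + 111 = 5961.

5961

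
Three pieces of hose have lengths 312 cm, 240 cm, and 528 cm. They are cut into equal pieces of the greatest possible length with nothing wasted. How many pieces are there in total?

Piece length = gcd(312, 240, 528).
312 = 2^3 × 3 × 13
240 = 2^4 × 3 × 5
528 = 2^4 × 3 × 11
gcd(312, 240, 528) = 2^3 × 3 = 24.
Total pieces = 312/24 + 240/24 + 528/24 = 13 + 10 + 22 = 45.

45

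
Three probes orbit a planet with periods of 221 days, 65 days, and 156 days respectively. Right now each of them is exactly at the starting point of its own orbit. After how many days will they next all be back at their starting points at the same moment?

13260 days

We need the least common multiple of the intervals.
221 = 13 × 17
65 = 5 × 13
156 = 2^2 × 3 × 13
LCM(221, 65, 156) = 2^2 × 3 × 5 × 13 × 17 = 13260.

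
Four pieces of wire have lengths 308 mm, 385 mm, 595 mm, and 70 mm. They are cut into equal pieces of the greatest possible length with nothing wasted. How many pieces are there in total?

Piece length = gcd(308, 385, 595, 70).
308 = 2^2 × 7 × 11
385 = 5 × 7 × 11
595 = 5 × 7 × 17
70 = 2 × 5 × 7
gcd(308, 385, 595, 70) = 7.
Total pieces = 308/7 + 385/7 + 595/7 + 70/7 = 44 + 55 + 85 + 10 = 194.

194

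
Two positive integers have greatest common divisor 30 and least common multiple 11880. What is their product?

356400

For any two positive integers, gcd × lcm = product = 30 × 11880 = 356400.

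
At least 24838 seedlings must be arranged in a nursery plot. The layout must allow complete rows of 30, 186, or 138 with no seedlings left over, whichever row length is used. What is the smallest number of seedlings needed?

42780

The number of seedlings must be a common multiple of 30, 186, and 138, so a multiple of their LCM.
30 = 2 × 3 × 5
186 = 2 × 3 × 31
138 = 2 × 3 × 23
LCM(30, 186, 138) = 2 × 3 × 5 × 23 × 31 = 21390.
Smallest multiple of 21390 that is ≥ 24838: ⌈24838/21390⌉ × 21390 = 2 × 21390 = 42780.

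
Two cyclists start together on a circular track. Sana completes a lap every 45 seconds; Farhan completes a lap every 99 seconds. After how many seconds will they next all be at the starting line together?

They coincide at every common multiple of the periods; the first is the LCM.
45 = 3^2 × 5
99 = 3^2 × 11
LCM(45, 99) = 3^2 × 5 × 11 = 495.

495 seconds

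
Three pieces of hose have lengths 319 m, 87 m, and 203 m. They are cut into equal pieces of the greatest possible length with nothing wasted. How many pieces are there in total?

Piece length = gcd(319, 87, 203).
319 = 11 × 29
87 = 3 × 29
203 = 7 × 29
gcd(319, 87, 203) = 29.
Total pieces = 319/29 + 87/29 + 203/29 = 11 + 3 + 7 = 21.

21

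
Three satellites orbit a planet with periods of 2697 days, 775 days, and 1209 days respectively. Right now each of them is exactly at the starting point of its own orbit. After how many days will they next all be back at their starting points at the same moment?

They coincide at every common multiple of the periods; the first is the LCM.
2697 = 3 × 29 × 31
775 = 5^2 × 31
1209 = 3 × 13 × 31
LCM(2697, 775, 1209) = 3 × 5^2 × 13 × 29 × 31 = 876525.

876525 days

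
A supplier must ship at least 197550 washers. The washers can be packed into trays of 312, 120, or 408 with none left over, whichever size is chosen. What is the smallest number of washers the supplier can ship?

212160

The number of washers must be a common multiple of 312, 120, and 408, so a multiple of their LCM.
312 = 2^3 × 3 × 13
120 = 2^3 × 3 × 5
408 = 2^3 × 3 × 17
LCM(312, 120, 408) = 2^3 × 3 × 5 × 13 × 17 = 26520.
Smallest multiple of 26520 that is ≥ 197550: ⌈197550/26520⌉ × 26520 = 8 × 26520 = 212160.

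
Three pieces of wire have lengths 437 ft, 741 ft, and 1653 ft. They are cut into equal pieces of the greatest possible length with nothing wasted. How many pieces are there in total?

Piece length = gcd(437, 741, 1653).
437 = 19 × 23
741 = 3 × 13 × 19
1653 = 3 × 19 × 29
gcd(437, 741, 1653) = 19.
Total pieces = 437/19 + 741/19 + 1653/19 = 23 + 39 + 87 = 149.

149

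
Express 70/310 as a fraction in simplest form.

7/31

70 = 2 × 5 × 7
310 = 2 × 5 × 31
gcd(70, 310) = 2 × 5 = 10.
Divide numerator and denominator by 10: 70/310 = 7/31.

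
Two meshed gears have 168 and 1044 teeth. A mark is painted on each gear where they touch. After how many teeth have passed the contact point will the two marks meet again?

14616 teeth

We need the least common multiple of the intervals.
168 = 2^3 × 3 × 7
1044 = 2^2 × 3^2 × 29
LCM(168, 1044) = 2^3 × 3^2 × 7 × 29 = 14616.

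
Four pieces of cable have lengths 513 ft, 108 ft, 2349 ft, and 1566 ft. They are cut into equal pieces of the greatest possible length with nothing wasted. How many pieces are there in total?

168

Piece length = gcd(513, 108, 2349, 1566).
513 = 3^3 × 19
108 = 2^2 × 3^3
2349 = 3^4 × 29
1566 = 2 × 3^3 × 29
gcd(513, 108, 2349, 1566) = 3^3 = 27.
Total pieces = 513/27 + 108/27 + 2349/27 + 1566/27 = 19 + 4 + 87 + 58 = 168.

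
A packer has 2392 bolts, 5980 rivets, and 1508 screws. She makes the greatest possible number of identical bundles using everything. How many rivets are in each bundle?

Number of bundles = gcd(2392, 5980, 1508).
2392 = 2^3 × 13 × 23
5980 = 2^2 × 5 × 13 × 23
1508 = 2^2 × 13 × 29
gcd(2392, 5980, 1508) = 2^2 × 13 = 52.
rivets per bundle = 5980 / 52 = 115.

115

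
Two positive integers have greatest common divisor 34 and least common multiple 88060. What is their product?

For any two positive integers, gcd × lcm = product = 34 × 88060 = 2994040.

2994040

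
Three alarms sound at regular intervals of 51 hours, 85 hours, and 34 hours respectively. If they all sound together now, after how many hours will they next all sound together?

They coincide at every common multiple of the periods; the first is the LCM.
51 = 3 × 17
85 = 5 × 17
34 = 2 × 17
LCM(51, 85, 34) = 2 × 3 × 5 × 17 = 510.

510 hours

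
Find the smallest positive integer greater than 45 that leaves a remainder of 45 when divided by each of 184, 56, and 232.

N − 45 must be a common multiple of 184, 56, and 232.
184 = 2^3 × 23
56 = 2^3 × 7
232 = 2^3 × 29
LCM(184, 56, 232) = 2^3 × 7 × 23 × 29 = 37352.
Smallest N > 45 is LCM + 45 = 37352 + 45 = 37397.

37397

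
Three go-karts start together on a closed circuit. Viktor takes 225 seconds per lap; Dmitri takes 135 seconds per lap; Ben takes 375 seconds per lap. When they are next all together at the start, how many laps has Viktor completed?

All finish a whole number of cycles simultaneously at t = LCM of the periods.
225 = 3^2 × 5^2
135 = 3^3 × 5
375 = 3 × 5^3
LCM(225, 135, 375) = 3^3 × 5^3 = 3375.
Laps for period 225: 3375 / 225 = 15.

15 laps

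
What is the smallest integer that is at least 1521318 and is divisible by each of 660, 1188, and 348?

1550340

The integer must be a common multiple of 660, 1188, and 348, so a multiple of their LCM.
660 = 2^2 × 3 × 5 × 11
1188 = 2^2 × 3^3 × 11
348 = 2^2 × 3 × 29
LCM(660, 1188, 348) = 2^2 × 3^3 × 5 × 11 × 29 = 172260.
Smallest multiple of 172260 that is ≥ 1521318: ⌈1521318/172260⌉ × 172260 = 9 × 172260 = 1550340.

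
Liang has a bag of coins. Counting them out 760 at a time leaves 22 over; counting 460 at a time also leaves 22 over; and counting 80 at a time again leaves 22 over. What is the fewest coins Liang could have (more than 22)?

34982

N − 22 must be a common multiple of 760, 460, and 80.
760 = 2^3 × 5 × 19
460 = 2^2 × 5 × 23
80 = 2^4 × 5
LCM(760, 460, 80) = 2^4 × 5 × 19 × 23 = 34960.
Smallest N > 22 is LCM + 22 = 34960 + 22 = 34982.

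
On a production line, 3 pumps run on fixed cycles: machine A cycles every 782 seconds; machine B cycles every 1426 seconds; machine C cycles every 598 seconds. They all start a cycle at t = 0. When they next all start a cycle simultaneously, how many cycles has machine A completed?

They are all back at their starting positions together after one LCM of the periods.
782 = 2 × 17 × 23
1426 = 2 × 23 × 31
598 = 2 × 13 × 23
LCM(782, 1426, 598) = 2 × 13 × 17 × 23 × 31 = 315146.
Cycles for period 782: 315146 / 782 = 403.

403 cycles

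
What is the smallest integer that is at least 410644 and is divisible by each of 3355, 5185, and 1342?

456280

The integer must be a common multiple of 3355, 5185, and 1342, so a multiple of their LCM.
3355 = 5 × 11 × 61
5185 = 5 × 17 × 61
1342 = 2 × 11 × 61
LCM(3355, 5185, 1342) = 2 × 5 × 11 × 17 × 61 = 114070.
Smallest multiple of 114070 that is ≥ 410644: ⌈410644/114070⌉ × 114070 = 4 × 114070 = 456280.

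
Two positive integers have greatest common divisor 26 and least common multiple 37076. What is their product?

For any two positive integers, gcd × lcm = product = 26 × 37076 = 963976.

963976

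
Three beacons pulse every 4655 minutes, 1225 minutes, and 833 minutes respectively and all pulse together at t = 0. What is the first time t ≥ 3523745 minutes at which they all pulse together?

3561075 minutes

Joint pulses occur at multiples of LCM(4655, 1225, 833).
4655 = 5 × 7^2 × 19
1225 = 5^2 × 7^2
833 = 7^2 × 17
LCM(4655, 1225, 833) = 5^2 × 7^2 × 17 × 19 = 395675.
Smallest multiple of 395675 that is ≥ 3523745: ⌈3523745/395675⌉ × 395675 = 9 × 395675 = 3561075.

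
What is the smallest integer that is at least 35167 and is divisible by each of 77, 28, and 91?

The integer must be a common multiple of 77, 28, and 91, so a multiple of their LCM.
77 = 7 × 11
28 = 2^2 × 7
91 = 7 × 13
LCM(77, 28, 91) = 2^2 × 7 × 11 × 13 = 4004.
Smallest multiple of 4004 that is ≥ 35167: ⌈35167/4004⌉ × 4004 = 9 × 4004 = 36036.

36036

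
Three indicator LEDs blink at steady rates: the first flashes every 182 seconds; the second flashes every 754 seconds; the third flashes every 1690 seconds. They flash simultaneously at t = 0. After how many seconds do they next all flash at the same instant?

We need the least common multiple of the intervals.
182 = 2 × 7 × 13
754 = 2 × 13 × 29
1690 = 2 × 5 × 13^2
LCM(182, 754, 1690) = 2 × 5 × 7 × 13^2 × 29 = 343070.

343070 seconds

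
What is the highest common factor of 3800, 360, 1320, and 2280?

40

3800 = 2^3 × 5^2 × 19
360 = 2^3 × 3^2 × 5
1320 = 2^3 × 3 × 5 × 11
2280 = 2^3 × 3 × 5 × 19
gcd(3800, 360, 1320, 2280) = 2^3 × 5 = 40.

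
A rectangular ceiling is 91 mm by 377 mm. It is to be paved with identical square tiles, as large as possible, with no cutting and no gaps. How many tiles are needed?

Tile side = gcd(91, 377).
91 = 7 × 13
377 = 13 × 29
gcd(91, 377) = 13.
Tiles: (91/13) × (377/13) = 7 × 29 = 203.

203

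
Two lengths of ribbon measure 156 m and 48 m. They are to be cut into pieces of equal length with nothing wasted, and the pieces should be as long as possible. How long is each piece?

Each piece length must divide every original length, so the longest possible is gcd(156, 48).
156 = 2^2 × 3 × 13
48 = 2^4 × 3
gcd(156, 48) = 2^2 × 3 = 12.

12 m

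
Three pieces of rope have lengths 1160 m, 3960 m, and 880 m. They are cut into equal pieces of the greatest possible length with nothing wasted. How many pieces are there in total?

150

Piece length = gcd(1160, 3960, 880).
1160 = 2^3 × 5 × 29
3960 = 2^3 × 3^2 × 5 × 11
880 = 2^4 × 5 × 11
gcd(1160, 3960, 880) = 2^3 × 5 = 40.
Total pieces = 1160/40 + 3960/40 + 880/40 = 29 + 99 + 22 = 150.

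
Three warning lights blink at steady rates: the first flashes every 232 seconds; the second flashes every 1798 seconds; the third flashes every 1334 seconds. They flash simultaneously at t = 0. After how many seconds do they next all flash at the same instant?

165416 seconds

We need the least common multiple of the intervals.
232 = 2^3 × 29
1798 = 2 × 29 × 31
1334 = 2 × 23 × 29
LCM(232, 1798, 1334) = 2^3 × 23 × 29 × 31 = 165416.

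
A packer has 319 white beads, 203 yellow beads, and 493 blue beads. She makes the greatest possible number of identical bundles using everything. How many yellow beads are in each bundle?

Number of bundles = gcd(319, 203, 493).
319 = 11 × 29
203 = 7 × 29
493 = 17 × 29
gcd(319, 203, 493) = 29.
yellow beads per bundle = 203 / 29 = 7.

7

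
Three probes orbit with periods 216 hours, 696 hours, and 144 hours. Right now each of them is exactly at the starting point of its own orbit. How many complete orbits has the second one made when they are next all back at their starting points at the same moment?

The first common completion time is the LCM of the periods.
216 = 2^3 × 3^3
696 = 2^3 × 3 × 29
144 = 2^4 × 3^2
LCM(216, 696, 144) = 2^4 × 3^3 × 29 = 12528.
Orbits for period 696: 12528 / 696 = 18.

18 orbits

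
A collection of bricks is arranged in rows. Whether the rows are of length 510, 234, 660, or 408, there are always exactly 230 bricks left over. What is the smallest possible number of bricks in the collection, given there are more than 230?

875390

N − 230 must be a common multiple of 510, 234, 660, and 408.
510 = 2 × 3 × 5 × 17
234 = 2 × 3^2 × 13
660 = 2^2 × 3 × 5 × 11
408 = 2^3 × 3 × 17
LCM(510, 234, 660, 408) = 2^3 × 3^2 × 5 × 11 × 13 × 17 = 875160.
Smallest N > 230 is LCM + 230 = 875160 + 230 = 875390.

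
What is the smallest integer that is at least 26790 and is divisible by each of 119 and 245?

The integer must be a common multiple of 119 and 245, so a multiple of their LCM.
119 = 7 × 17
245 = 5 × 7^2
LCM(119, 245) = 5 × 7^2 × 17 = 4165.
Smallest multiple of 4165 that is ≥ 26790: ⌈26790/4165⌉ × 4165 = 7 × 4165 = 29155.

29155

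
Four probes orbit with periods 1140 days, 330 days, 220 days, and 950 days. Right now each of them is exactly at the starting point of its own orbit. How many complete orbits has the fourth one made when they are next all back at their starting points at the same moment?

All finish a whole number of cycles simultaneously at t = LCM of the periods.
1140 = 2^2 × 3 × 5 × 19
330 = 2 × 3 × 5 × 11
220 = 2^2 × 5 × 11
950 = 2 × 5^2 × 19
LCM(1140, 330, 220, 950) = 2^2 × 3 × 5^2 × 11 × 19 = 62700.
Orbits for period 950: 62700 / 950 = 66.

66 orbits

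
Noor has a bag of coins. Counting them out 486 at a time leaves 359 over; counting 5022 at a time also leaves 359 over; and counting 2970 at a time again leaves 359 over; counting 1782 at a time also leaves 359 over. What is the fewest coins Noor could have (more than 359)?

N − 359 must be a common multiple of 486, 5022, 2970, and 1782.
486 = 2 × 3^5
5022 = 2 × 3^4 × 31
2970 = 2 × 3^3 × 5 × 11
1782 = 2 × 3^4 × 11
LCM(486, 5022, 2970, 1782) = 2 × 3^5 × 5 × 11 × 31 = 828630.
Smallest N > 359 is LCM + 359 = 828630 + 359 = 828989.

828989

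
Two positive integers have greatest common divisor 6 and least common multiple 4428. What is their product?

For any two positive integers, gcd × lcm = product = 6 × 4428 = 26568.

26568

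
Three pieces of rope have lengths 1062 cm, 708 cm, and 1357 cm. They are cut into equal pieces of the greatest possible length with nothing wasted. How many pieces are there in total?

Piece length = gcd(1062, 708, 1357).
1062 = 2 × 3^2 × 59
708 = 2^2 × 3 × 59
1357 = 23 × 59
gcd(1062, 708, 1357) = 59.
Total pieces = 1062/59 + 708/59 + 1357/59 = 18 + 12 + 23 = 53.

53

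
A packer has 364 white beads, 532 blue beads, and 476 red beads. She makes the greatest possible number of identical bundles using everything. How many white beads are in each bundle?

Number of bundles = gcd(364, 532, 476).
364 = 2^2 × 7 × 13
532 = 2^2 × 7 × 19
476 = 2^2 × 7 × 17
gcd(364, 532, 476) = 2^2 × 7 = 28.
white beads per bundle = 364 / 28 = 13.

13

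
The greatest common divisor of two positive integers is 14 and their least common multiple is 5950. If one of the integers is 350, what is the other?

238

For two integers, gcd × lcm = product, so the other is (14 × 5950) / 350 = 83300 / 350 = 238.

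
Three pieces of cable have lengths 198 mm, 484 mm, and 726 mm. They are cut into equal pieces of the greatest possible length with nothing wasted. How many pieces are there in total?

Piece length = gcd(198, 484, 726).
198 = 2 × 3^2 × 11
484 = 2^2 × 11^2
726 = 2 × 3 × 11^2
gcd(198, 484, 726) = 2 × 11 = 22.
Total pieces = 198/22 + 484/22 + 726/22 = 9 + 22 + 33 = 64.

64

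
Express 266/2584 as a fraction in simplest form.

266 = 2 × 7 × 19
2584 = 2^3 × 17 × 19
gcd(266, 2584) = 2 × 19 = 38.
Divide numerator and denominator by 38: 266/2584 = 7/68.

7/68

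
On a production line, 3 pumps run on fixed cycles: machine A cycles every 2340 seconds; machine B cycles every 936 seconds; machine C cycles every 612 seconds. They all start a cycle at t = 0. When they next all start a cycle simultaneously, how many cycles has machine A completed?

34 cycles

All finish a whole number of cycles simultaneously at t = LCM of the periods.
2340 = 2^2 × 3^2 × 5 × 13
936 = 2^3 × 3^2 × 13
612 = 2^2 × 3^2 × 17
LCM(2340, 936, 612) = 2^3 × 3^2 × 5 × 13 × 17 = 79560.
Cycles for period 2340: 79560 / 2340 = 34.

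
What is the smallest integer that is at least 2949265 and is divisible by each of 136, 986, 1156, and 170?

3017160

The integer must be a common multiple of 136, 986, 1156, and 170, so a multiple of their LCM.
136 = 2^3 × 17
986 = 2 × 17 × 29
1156 = 2^2 × 17^2
170 = 2 × 5 × 17
LCM(136, 986, 1156, 170) = 2^3 × 5 × 17^2 × 29 = 335240.
Smallest multiple of 335240 that is ≥ 2949265: ⌈2949265/335240⌉ × 335240 = 9 × 335240 = 3017160.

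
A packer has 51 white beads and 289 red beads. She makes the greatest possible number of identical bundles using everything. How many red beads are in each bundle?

17

Number of bundles = gcd(51, 289).
51 = 3 × 17
289 = 17^2
gcd(51, 289) = 17.
red beads per bundle = 289 / 17 = 17.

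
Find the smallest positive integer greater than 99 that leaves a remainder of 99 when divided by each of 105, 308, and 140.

4719

N − 99 must be a common multiple of 105, 308, and 140.
105 = 3 × 5 × 7
308 = 2^2 × 7 × 11
140 = 2^2 × 5 × 7
LCM(105, 308, 140) = 2^2 × 3 × 5 × 7 × 11 = 4620.
Smallest N > 99 is LCM + 99 = 4620 + 99 = 4719.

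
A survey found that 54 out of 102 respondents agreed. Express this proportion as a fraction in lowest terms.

9/17

54 = 2 × 3^3
102 = 2 × 3 × 17
gcd(54, 102) = 2 × 3 = 6.
Divide numerator and denominator by 6: 54/102 = 9/17.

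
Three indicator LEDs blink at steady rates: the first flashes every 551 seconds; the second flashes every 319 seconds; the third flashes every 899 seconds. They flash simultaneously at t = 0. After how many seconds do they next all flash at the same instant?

187891 seconds

They coincide at every common multiple of the periods; the first is the LCM.
551 = 19 × 29
319 = 11 × 29
899 = 29 × 31
LCM(551, 319, 899) = 11 × 19 × 29 × 31 = 187891.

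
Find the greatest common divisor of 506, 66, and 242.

506 = 2 × 11 × 23
66 = 2 × 3 × 11
242 = 2 × 11^2
gcd(506, 66, 242) = 2 × 11 = 22.

22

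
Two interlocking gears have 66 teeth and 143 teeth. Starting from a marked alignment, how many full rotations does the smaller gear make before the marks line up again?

13 rotations

The first common completion time is the LCM of the periods.
66 = 2 × 3 × 11
143 = 11 × 13
LCM(66, 143) = 2 × 3 × 11 × 13 = 858.
Rotations for period 66: 858 / 66 = 13.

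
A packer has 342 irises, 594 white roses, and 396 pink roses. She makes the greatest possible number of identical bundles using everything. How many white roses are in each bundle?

Number of bundles = gcd(342, 594, 396).
342 = 2 × 3^2 × 19
594 = 2 × 3^3 × 11
396 = 2^2 × 3^2 × 11
gcd(342, 594, 396) = 2 × 3^2 = 18.
white roses per bundle = 594 / 18 = 33.

33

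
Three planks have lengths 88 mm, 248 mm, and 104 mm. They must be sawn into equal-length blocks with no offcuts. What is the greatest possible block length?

This is the greatest common divisor of 88, 248, and 104.
88 = 2^3 × 11
248 = 2^3 × 31
104 = 2^3 × 13
gcd(88, 248, 104) = 2^3 = 8.

8 mm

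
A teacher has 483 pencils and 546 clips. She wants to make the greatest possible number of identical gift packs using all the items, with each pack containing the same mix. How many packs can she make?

21 packs

By the Euclidean algorithm:
546 = 1 × 483 + 63
483 = 7 × 63 + 42
63 = 1 × 42 + 21
42 = 2 × 21 + 0
gcd(483, 546) = 21.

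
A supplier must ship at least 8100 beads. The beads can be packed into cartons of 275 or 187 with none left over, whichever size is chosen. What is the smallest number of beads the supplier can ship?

The number of beads must be a common multiple of 275 and 187, so a multiple of their LCM.
275 = 5^2 × 11
187 = 11 × 17
LCM(275, 187) = 5^2 × 11 × 17 = 4675.
Smallest multiple of 4675 that is ≥ 8100: ⌈8100/4675⌉ × 4675 = 2 × 4675 = 9350.

9350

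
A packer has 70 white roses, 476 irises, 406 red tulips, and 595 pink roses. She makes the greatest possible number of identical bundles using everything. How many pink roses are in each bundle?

85

Number of bundles = gcd(70, 476, 406, 595).
70 = 2 × 5 × 7
476 = 2^2 × 7 × 17
406 = 2 × 7 × 29
595 = 5 × 7 × 17
gcd(70, 476, 406, 595) = 7.
pink roses per bundle = 595 / 7 = 85.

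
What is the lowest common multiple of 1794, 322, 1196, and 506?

1794 = 2 × 3 × 13 × 23
322 = 2 × 7 × 23
1196 = 2^2 × 13 × 23
506 = 2 × 11 × 23
LCM(1794, 322, 1196, 506) = 2^2 × 3 × 7 × 11 × 13 × 23 = 276276.

276276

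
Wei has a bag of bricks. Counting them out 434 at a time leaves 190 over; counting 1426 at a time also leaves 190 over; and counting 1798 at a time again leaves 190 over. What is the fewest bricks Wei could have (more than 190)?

N − 190 must be a common multiple of 434, 1426, and 1798.
434 = 2 × 7 × 31
1426 = 2 × 23 × 31
1798 = 2 × 29 × 31
LCM(434, 1426, 1798) = 2 × 7 × 23 × 29 × 31 = 289478.
Smallest N > 190 is LCM + 190 = 289478 + 190 = 289668.

289668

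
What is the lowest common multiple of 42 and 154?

462

42 = 2 × 3 × 7
154 = 2 × 7 × 11
LCM(42, 154) = 2 × 3 × 7 × 11 = 462.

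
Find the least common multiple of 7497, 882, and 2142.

7497 = 3^2 × 7^2 × 17
882 = 2 × 3^2 × 7^2
2142 = 2 × 3^2 × 7 × 17
LCM(7497, 882, 2142) = 2 × 3^2 × 7^2 × 17 = 14994.

14994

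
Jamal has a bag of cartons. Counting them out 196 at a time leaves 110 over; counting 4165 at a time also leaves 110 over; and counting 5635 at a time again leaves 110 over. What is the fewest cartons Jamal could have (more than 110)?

N − 110 must be a common multiple of 196, 4165, and 5635.
196 = 2^2 × 7^2
4165 = 5 × 7^2 × 17
5635 = 5 × 7^2 × 23
LCM(196, 4165, 5635) = 2^2 × 5 × 7^2 × 17 × 23 = 383180.
Smallest N > 110 is LCM + 110 = 383180 + 110 = 383290.

383290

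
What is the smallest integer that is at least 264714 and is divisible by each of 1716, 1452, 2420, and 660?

The integer must be a common multiple of 1716, 1452, 2420, and 660, so a multiple of their LCM.
1716 = 2^2 × 3 × 11 × 13
1452 = 2^2 × 3 × 11^2
2420 = 2^2 × 5 × 11^2
660 = 2^2 × 3 × 5 × 11
LCM(1716, 1452, 2420, 660) = 2^2 × 3 × 5 × 11^2 × 13 = 94380.
Smallest multiple of 94380 that is ≥ 264714: ⌈264714/94380⌉ × 94380 = 3 × 94380 = 283140.

283140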